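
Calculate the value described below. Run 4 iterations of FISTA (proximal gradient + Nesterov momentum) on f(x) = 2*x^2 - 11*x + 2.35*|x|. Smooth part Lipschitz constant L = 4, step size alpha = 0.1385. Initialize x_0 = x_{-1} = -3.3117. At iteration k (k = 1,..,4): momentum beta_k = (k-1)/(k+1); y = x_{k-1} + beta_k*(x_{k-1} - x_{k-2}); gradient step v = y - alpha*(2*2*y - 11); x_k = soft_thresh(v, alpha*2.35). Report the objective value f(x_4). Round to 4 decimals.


FISTA on f(x) = 2*x^2 - 11*x + 2.35*|x|
L = 4, alpha = 0.1385
Iteration 1: beta = 0.0, y = -3.3117 + 0.0*(-3.3117 + 3.3117) = -3.3117
  grad(y) = -24.2468, v = y - alpha*grad = 0.0465
  prox(v) = soft_thresh(0.0465, 0.3255) = 0.0
Iteration 2: beta = 0.3333, y = 0.0 + 0.3333*(0.0 + 3.3117) = 1.1039
  grad(y) = -6.5844, v = y - alpha*grad = 2.0158
  prox(v) = soft_thresh(2.0158, 0.3255) = 1.6904
Iteration 3: beta = 0.5, y = 1.6904 + 0.5*(1.6904 - 0.0) = 2.5355
  grad(y) = -0.8578, v = y - alpha*grad = 2.6544
  prox(v) = soft_thresh(2.6544, 0.3255) = 2.3289
Iteration 4: beta = 0.6, y = 2.3289 + 0.6*(2.3289 - 1.6904) = 2.712
  grad(y) = -0.1521, v = y - alpha*grad = 2.733
  prox(v) = soft_thresh(2.733, 0.3255) = 2.4076
f(x_4) = 2*2.4076^2 - 11*2.4076 + 2.35*|2.4076| = -9.2327


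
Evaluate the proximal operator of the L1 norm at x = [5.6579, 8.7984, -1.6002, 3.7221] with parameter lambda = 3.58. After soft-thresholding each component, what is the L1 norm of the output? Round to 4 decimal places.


Soft-thresholding with lambda = 3.58:
prox(5.6579) = sign(5.6579)*max(|5.6579| - 3.58, 0) = 2.0779
prox(8.7984) = sign(8.7984)*max(|8.7984| - 3.58, 0) = 5.2184
prox(-1.6002) = sign(-1.6002)*max(|-1.6002| - 3.58, 0) = 0.0
prox(3.7221) = sign(3.7221)*max(|3.7221| - 3.58, 0) = 0.1421
prox(x) = [2.0779, 5.2184, 0.0, 0.1421]
||prox(x)||_1 = 2.0779 + 5.2184 + 0.0 + 0.1421 = 7.4384


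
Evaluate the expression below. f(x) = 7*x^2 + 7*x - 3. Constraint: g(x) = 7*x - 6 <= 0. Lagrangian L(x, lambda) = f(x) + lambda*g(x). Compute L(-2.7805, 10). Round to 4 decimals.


Step 1: Evaluate f(x).
f(-2.7805) = 7*(-2.7805)^2 + 7*(-2.7805) - 3 = 31.6548
Step 2: Evaluate g(x).
g(-2.7805) = 7*-2.7805 - 6 = -25.4635
Step 3: Compute Lagrangian.
L = 31.6548 + 10*-25.4635 = -222.9802


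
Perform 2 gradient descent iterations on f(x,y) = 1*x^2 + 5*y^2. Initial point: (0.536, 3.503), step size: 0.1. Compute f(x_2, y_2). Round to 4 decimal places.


Gradient descent on f(x,y) = 1*x^2 + 5*y^2.
Starting point: (0.536, 3.503), alpha = 0.1
Step 1: grad_x = 2*1*0.536 = 1.072, grad_y = 2*5*3.503 = 35.03
  x_1 = 0.536 - 0.1*1.072 = 0.4288
  y_1 = 3.503 - 0.1*35.03 = 0.0
Step 2: grad_x = 2*1*0.4288 = 0.8576, grad_y = 2*5*0.0 = 0.0
  x_2 = 0.4288 - 0.1*0.8576 = 0.343
  y_2 = 0.0 - 0.1*0.0 = 0.0
f(0.343, 0.0) = 1*0.343^2 + 5*0.0^2 = 0.1177


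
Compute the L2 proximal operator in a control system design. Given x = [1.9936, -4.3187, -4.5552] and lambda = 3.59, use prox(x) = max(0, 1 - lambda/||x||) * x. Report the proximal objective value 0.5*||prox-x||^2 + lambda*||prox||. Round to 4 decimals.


Step 1: Compute ||x||.
||x|| = 6.586
Step 2: Compute scaling factor.
scale = max(0, 1 - 3.59/6.586) = 0.4549
Step 3: prox(x) = [0.9069, -1.9646, -2.0722]
||prox(x)|| = 2.996
Step 4: Proximal objective.
0.5*||prox-x||^2 = 6.4441
lambda*||prox|| = 10.7556
Total = 17.1997


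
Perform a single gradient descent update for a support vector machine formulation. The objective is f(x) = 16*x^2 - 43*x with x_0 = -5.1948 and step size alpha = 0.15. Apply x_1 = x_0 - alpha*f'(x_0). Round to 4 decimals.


We compute the gradient at x_0 and apply the update.
f'(x) = 32*x - 43
f'(-5.1948) = 32*-5.1948 - 43 = -209.2336
x_1 = -5.1948 - 0.15*-209.2336 = 26.1902


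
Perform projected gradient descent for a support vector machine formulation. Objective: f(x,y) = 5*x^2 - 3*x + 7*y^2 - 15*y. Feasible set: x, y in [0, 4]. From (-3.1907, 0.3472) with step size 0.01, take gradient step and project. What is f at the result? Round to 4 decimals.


Step 1: Compute gradient at (-3.1907, 0.3472).
grad_x = 2*5*-3.1907 - 3 = -34.907
grad_y = 2*7*0.3472 - 15 = -10.1392
Step 2: Gradient step.
x_raw = -3.1907 - 0.01*-34.907 = -2.8416
y_raw = 0.3472 - 0.01*-10.1392 = 0.4486
Step 3: Project onto [0, 4].
x_proj = clip(-2.8416) = 0.0
y_proj = clip(0.4486) = 0.4486
Step 4: Evaluate f.
f(0.0, 0.4486) = -5.3202


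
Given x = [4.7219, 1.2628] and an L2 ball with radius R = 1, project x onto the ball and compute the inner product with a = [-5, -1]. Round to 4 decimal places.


Step 1: Compute ||x|| (intermediates to 6 decimals).
||x|| = sqrt(4.7219^2 + 1.2628^2) = 4.887842
Step 2: Project.
Since ||x|| > R, scale = R/||x|| = 1/4.887842 = 0.204589, proj(x) = scale * x
proj(x) = [0.966049, 0.258355]
Step 3: Dot product.
a^T * proj(x) = -5*0.966049 - 1*0.258355 = -5.0886


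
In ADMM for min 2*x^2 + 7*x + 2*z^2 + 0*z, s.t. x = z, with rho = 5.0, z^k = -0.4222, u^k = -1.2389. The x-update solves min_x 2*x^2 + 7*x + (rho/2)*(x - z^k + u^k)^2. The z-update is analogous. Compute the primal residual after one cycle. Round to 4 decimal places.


ADMM iteration with rho = 5.0, z^k = -0.4222, u^k = -1.2389
Step 1: x-update.
Minimize 2*x^2 + 7*x + (5.0/2)*(x + 0.4222 - 1.2389)^2
FOC: (2*2 + 5.0)*x = -7 + 5.0*(-0.4222 + 1.2389)
x^{k+1} = -0.3241
Step 2: z-update.
Minimize 2*z^2 + 0*z + (5.0/2)*(-0.3241 - z - 1.2389)^2
FOC: (2*2 + 5.0)*z = 0 + 5.0*(-0.3241 - 1.2389)
z^{k+1} = -0.8683
Step 3: u-update.
u^{k+1} = -1.2389 - 0.3241 + 0.8683 = -0.6946
Step 4: Primal residual = |-0.3241 + 0.8683| = 0.5443


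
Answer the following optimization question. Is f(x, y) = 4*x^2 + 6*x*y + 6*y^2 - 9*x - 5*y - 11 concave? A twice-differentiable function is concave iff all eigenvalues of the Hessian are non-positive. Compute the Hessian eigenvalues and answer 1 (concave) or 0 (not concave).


The Hessian of f(x,y) = 4*x^2 + 6*x*y + 6*y^2 - 9*x - 5*y - 11 is:
H = [[8, 6], [6, 12]]
Trace = 8 + 12 = 20
Determinant = 8*12 - (6)^2 = 60
Discriminant = (20)^2 - 4*60 = 160.0
Eigenvalues: lambda_1 = 3.6754, lambda_2 = 16.3246
The function is not concave.

0


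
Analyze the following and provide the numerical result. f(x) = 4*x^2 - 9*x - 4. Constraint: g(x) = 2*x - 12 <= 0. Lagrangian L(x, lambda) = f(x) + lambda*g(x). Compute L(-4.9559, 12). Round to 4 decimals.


Step 1: Evaluate f(x).
f(-4.9559) = 4*(-4.9559)^2 - 9*(-4.9559) - 4 = 138.8469
Step 2: Evaluate g(x).
g(-4.9559) = 2*-4.9559 - 12 = -21.9118
Step 3: Compute Lagrangian.
L = 138.8469 + 12*-21.9118 = -124.0947


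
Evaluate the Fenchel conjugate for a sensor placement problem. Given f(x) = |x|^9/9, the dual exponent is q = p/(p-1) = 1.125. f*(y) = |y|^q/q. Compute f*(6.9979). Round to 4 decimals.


The conjugate exponent q satisfies 1/p + 1/q = 1.
p = 9, so q = 9/(9 - 1) = 1.125
|y|^q = 6.9979^1.125 = 8.9246
f*(6.9979) = 8.9246 / 1.125 = 7.933


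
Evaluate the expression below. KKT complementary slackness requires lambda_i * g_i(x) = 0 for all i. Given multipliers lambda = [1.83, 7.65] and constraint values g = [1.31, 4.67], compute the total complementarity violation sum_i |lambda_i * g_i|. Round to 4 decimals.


KKT complementary slackness check:
lambda_1 * g_1 = 1.83 * 1.31 = 2.3973
lambda_2 * g_2 = 7.65 * 4.67 = 35.7255
Total violation = 2.3973 + 35.7255 = 38.1228


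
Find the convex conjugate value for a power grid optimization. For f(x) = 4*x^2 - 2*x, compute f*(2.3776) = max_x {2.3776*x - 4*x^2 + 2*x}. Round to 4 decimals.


f*(y) = sup_x {y*x - a*x^2 - b*x} = sup_x {(y-b)*x - a*x^2}
FOC: (y - b) - 2a*x = 0 => x* = (y - b)/(2a)
x* = (2.3776 + 2)/(2*4) = 0.5472
f*(2.3776) = (y-b)^2/(4a) = (2.3776 + 2)^2/(4*4)
= 19.1634/16 = 1.1977


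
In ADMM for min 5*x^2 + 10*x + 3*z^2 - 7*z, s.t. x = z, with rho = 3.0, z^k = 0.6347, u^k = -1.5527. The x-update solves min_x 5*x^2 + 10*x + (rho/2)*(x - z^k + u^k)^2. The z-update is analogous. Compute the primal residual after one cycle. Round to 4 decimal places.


ADMM iteration with rho = 3.0, z^k = 0.6347, u^k = -1.5527
Step 1: x-update.
Minimize 5*x^2 + 10*x + (3.0/2)*(x - 0.6347 - 1.5527)^2
FOC: (2*5 + 3.0)*x = -10 + 3.0*(0.6347 + 1.5527)
x^{k+1} = -0.2644
Step 2: z-update.
Minimize 3*z^2 - 7*z + (3.0/2)*(-0.2644 - z - 1.5527)^2
FOC: (2*3 + 3.0)*z = 7 + 3.0*(-0.2644 - 1.5527)
z^{k+1} = 0.1721
Step 3: u-update.
u^{k+1} = -1.5527 - 0.2644 - 0.1721 = -1.9892
Step 4: Primal residual = |-0.2644 - 0.1721| = 0.4365


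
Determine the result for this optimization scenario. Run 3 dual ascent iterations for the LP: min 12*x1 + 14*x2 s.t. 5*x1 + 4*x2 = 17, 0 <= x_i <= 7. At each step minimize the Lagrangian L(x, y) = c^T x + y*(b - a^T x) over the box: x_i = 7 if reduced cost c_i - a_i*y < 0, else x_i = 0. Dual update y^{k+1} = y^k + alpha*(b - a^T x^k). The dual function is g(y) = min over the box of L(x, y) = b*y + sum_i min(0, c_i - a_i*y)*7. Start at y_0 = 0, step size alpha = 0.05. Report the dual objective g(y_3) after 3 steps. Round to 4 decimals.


Dual ascent for LP: min 12*x1 + 14*x2, 5*x1 + 4*x2 = 17, 0 <= x_i <= 7
Step 1: y^k = 0.0, reduced costs: (12.0, 14.0)
  x^k = (0.0, 0.0), subgradient = b - a^T x = 17.0
  y^{k+1} = 0.0 + 0.05*17.0 = 0.85
Step 2: y^k = 0.85, reduced costs: (7.75, 10.6)
  x^k = (0.0, 0.0), subgradient = b - a^T x = 17.0
  y^{k+1} = 0.85 + 0.05*17.0 = 1.7
Step 3: y^k = 1.7, reduced costs: (3.5, 7.2)
  x^k = (0.0, 0.0), subgradient = b - a^T x = 17.0
  y^{k+1} = 1.7 + 0.05*17.0 = 2.55
Dual objective at y_3 = 2.55: reduced costs (-0.75, 3.8), box minimizer x = (7.0, 0.0)
g(y_3) = b*y + (c1 - a1*y)*x1 + (c2 - a2*y)*x2 = 17*2.55 + (-0.75)*7.0 + 3.8*0.0 = 43.35 - 5.25 + 0.0 = 38.1


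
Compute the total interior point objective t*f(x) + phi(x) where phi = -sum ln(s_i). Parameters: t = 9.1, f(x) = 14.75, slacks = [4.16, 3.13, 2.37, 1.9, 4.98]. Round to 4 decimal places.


Step 1: Compute log-barrier.
ln values: [1.4255, 1.141, 0.8629, 0.6419, 1.6054]
phi = -(1.4255 + 1.141 + 0.8629 + 0.6419 + 1.6054) = -5.6767
Step 2: Compute augmented objective.
t*f(x) = 9.1*14.75 = 134.225
Total = 134.225 - 5.6767 = 128.5483


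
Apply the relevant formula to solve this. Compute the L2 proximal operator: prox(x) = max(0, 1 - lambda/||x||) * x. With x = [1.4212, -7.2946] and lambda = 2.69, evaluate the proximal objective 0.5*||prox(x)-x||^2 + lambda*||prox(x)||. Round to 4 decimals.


Step 1: Compute ||x||.
||x|| = 7.4318
Step 2: Compute scaling factor.
scale = max(0, 1 - 2.69/7.4318) = 0.638
Step 3: prox(x) = [0.9068, -4.6542]
||prox(x)|| = 4.7418
Step 4: Proximal objective.
0.5*||prox-x||^2 = 3.6181
lambda*||prox|| = 12.7554
Total = 16.3734


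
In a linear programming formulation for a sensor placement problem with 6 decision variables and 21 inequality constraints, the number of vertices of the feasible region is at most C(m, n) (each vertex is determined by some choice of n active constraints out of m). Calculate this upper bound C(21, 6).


Each vertex corresponds to some choice of n active constraints out of m, so the number of vertices is at most C(m, n) = m! / (n!(m-n)!).
m = 21, n = 6
Numerator: 21 * 20 * 19 * 18 * 17 * 16
Denominator: 6! = 720
C(21, 6) = 54264


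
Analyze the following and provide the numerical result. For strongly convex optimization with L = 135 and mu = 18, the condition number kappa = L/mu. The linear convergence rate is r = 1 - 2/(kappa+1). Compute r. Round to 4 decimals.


Step 1: Compute the condition number.
kappa = L/mu = 135/18 = 7.5
Step 2: Compute the convergence rate.
r = 1 - 2/(kappa + 1) = 1 - 2*mu/(L + mu) = (L - mu)/(L + mu) = 117/153 = 0.7647


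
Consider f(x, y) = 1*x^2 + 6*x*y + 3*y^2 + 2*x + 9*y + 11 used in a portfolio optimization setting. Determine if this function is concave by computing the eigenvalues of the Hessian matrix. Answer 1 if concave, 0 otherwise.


The Hessian of f(x,y) = 1*x^2 + 6*x*y + 3*y^2 + 2*x + 9*y + 11 is:
H = [[2, 6], [6, 6]]
Trace = 2 + 6 = 8
Determinant = 2*6 - (6)^2 = -24
Discriminant = (8)^2 - 4*-24 = 160.0
Eigenvalues: lambda_1 = -2.3246, lambda_2 = 10.3246
The function is not concave.

0


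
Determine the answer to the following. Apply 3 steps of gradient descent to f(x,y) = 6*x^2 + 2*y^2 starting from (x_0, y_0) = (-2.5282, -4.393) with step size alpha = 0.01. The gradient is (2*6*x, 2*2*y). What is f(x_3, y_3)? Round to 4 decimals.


Gradient descent on f(x,y) = 6*x^2 + 2*y^2.
Starting point: (-2.5282, -4.393), alpha = 0.01
Step 1: grad_x = 2*6*-2.5282 = -30.3384, grad_y = 2*2*-4.393 = -17.572
  x_1 = -2.5282 - 0.01*-30.3384 = -2.2248
  y_1 = -4.393 - 0.01*-17.572 = -4.2173
Step 2: grad_x = 2*6*-2.2248 = -26.6978, grad_y = 2*2*-4.2173 = -16.8691
  x_2 = -2.2248 - 0.01*-26.6978 = -1.9578
  y_2 = -4.2173 - 0.01*-16.8691 = -4.0486
Step 3: grad_x = 2*6*-1.9578 = -23.4941, grad_y = 2*2*-4.0486 = -16.1944
  x_3 = -1.9578 - 0.01*-23.4941 = -1.7229
  y_3 = -4.0486 - 0.01*-16.1944 = -3.8866
f(-1.7229, -3.8866) = 6*(-1.7229)^2 + 2*(-3.8866)^2 = 48.0223


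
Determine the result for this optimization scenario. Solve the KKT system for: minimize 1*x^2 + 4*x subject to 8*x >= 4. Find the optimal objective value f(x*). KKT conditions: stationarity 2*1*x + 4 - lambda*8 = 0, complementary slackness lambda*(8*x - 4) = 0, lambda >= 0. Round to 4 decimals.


Step 1: Try lambda = 0 (constraint inactive).
x_unc = -4/(2*1) = -2.0
Check: 8*-2.0 = -16.0 < 4 -- violated!
Step 2: Constraint must be active: 8*x = 4
x* = 4/8 = 0.5
lambda = (2*1*0.5 + 4)/8 = 0.625
Step 3: Compute optimal value.
f(x*) = 1*0.5^2 + 4*0.5 = 2.25


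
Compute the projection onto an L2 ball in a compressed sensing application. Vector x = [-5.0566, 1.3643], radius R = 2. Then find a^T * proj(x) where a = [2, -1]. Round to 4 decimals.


Step 1: Compute ||x|| (intermediates to 6 decimals).
||x|| = sqrt((-5.0566)^2 + 1.3643^2) = 5.237415
Step 2: Project.
Since ||x|| > R, scale = R/||x|| = 2/5.237415 = 0.381868, proj(x) = scale * x
proj(x) = [-1.930954, 0.520983]
Step 3: Dot product.
a^T * proj(x) = 2*(-1.930954) - 1*0.520983 = -4.3829


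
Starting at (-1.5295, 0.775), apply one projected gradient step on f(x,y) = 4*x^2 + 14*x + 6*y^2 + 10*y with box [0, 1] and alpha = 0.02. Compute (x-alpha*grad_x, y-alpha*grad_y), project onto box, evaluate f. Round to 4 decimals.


Step 1: Compute gradient at (-1.5295, 0.775).
grad_x = 2*4*-1.5295 + 14 = 1.764
grad_y = 2*6*0.775 + 10 = 19.3
Step 2: Gradient step.
x_raw = -1.5295 - 0.02*1.764 = -1.5648
y_raw = 0.775 - 0.02*19.3 = 0.389
Step 3: Project onto [0, 1].
x_proj = clip(-1.5648) = 0.0
y_proj = clip(0.389) = 0.389
Step 4: Evaluate f.
f(0.0, 0.389) = 4.7979


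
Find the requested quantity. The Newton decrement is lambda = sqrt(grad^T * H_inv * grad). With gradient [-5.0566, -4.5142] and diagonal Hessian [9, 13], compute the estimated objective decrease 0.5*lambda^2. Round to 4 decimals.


Step 1: H is diagonal, so H^(-1) * g = [-0.5618, -0.3472].
Step 2: g^T H^(-1) g = sum_i g_i^2 / H_ii
  = (-5.0566)^2/9 + (-4.5142)^2/13
  = 2.841 + 1.5675 = 4.4086
Step 3: Objective decrease = 0.5 * g^T H^(-1) g = 2.2043


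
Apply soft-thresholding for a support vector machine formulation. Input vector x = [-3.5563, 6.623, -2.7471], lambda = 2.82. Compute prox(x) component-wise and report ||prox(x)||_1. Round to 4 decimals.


Soft-thresholding with lambda = 2.82:
prox(-3.5563) = sign(-3.5563)*max(|-3.5563| - 2.82, 0) = -0.7363
prox(6.623) = sign(6.623)*max(|6.623| - 2.82, 0) = 3.803
prox(-2.7471) = sign(-2.7471)*max(|-2.7471| - 2.82, 0) = 0.0
prox(x) = [-0.7363, 3.803, 0.0]
||prox(x)||_1 = 0.7363 + 3.803 + 0.0 = 4.5393


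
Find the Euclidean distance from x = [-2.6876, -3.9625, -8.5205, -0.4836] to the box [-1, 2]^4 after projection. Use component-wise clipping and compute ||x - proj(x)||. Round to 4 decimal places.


Project each component onto [-1, 2].
clip(-2.6876) = -1.0, clip(-3.9625) = -1.0, clip(-8.5205) = -1.0, clip(-0.4836) = -0.4836
Projection = [-1.0, -1.0, -1.0, -0.4836]
Squared diffs: [2.848, 8.7764, 56.5579, 0.0]
Distance = sqrt(68.1823) = 8.2573


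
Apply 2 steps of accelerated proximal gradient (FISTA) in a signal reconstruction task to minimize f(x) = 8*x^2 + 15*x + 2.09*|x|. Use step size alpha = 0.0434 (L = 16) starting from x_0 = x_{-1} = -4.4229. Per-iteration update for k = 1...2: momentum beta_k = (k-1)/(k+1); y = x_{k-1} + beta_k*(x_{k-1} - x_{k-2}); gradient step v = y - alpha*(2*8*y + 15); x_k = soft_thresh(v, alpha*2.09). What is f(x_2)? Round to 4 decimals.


FISTA on f(x) = 8*x^2 + 15*x + 2.09*|x|
L = 16, alpha = 0.0434
Iteration 1: beta = 0.0, y = -4.4229 + 0.0*(-4.4229 + 4.4229) = -4.4229
  grad(y) = -55.7664, v = y - alpha*grad = -2.0026
  prox(v) = soft_thresh(-2.0026, 0.0907) = -1.9119
Iteration 2: beta = 0.3333, y = -1.9119 + 0.3333*(-1.9119 + 4.4229) = -1.0749
  grad(y) = -2.1991, v = y - alpha*grad = -0.9795
  prox(v) = soft_thresh(-0.9795, 0.0907) = -0.8888
f(x_2) = 8*(-0.8888)^2 + 15*(-0.8888) + 2.09*|-0.8888| = -5.1547


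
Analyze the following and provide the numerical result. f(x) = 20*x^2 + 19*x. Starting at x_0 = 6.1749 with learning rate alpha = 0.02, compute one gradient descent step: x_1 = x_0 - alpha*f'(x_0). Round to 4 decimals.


We compute the gradient at x_0 and apply the update.
f'(x) = 40*x + 19
f'(6.1749) = 40*6.1749 + 19 = 265.996
x_1 = 6.1749 - 0.02*265.996 = 0.855


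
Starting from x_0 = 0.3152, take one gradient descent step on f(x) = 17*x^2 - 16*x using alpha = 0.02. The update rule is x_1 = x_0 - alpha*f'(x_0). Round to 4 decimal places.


We compute the gradient at x_0 and apply the update.
f'(x) = 34*x - 16
f'(0.3152) = 34*0.3152 - 16 = -5.2832
x_1 = 0.3152 - 0.02*-5.2832 = 0.4209


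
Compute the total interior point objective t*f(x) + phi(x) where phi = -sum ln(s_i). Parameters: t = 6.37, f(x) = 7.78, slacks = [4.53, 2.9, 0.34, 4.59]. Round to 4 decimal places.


Step 1: Compute log-barrier.
ln values: [1.5107, 1.0647, -1.0788, 1.5239]
phi = -(1.5107 + 1.0647 - 1.0788 + 1.5239) = -3.0205
Step 2: Compute augmented objective.
t*f(x) = 6.37*7.78 = 49.5586
Total = 49.5586 - 3.0205 = 46.5381


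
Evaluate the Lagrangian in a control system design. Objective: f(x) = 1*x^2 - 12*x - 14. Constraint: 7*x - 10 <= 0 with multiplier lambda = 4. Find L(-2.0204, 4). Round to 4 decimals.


Step 1: Evaluate f(x).
f(-2.0204) = 1*(-2.0204)^2 - 12*(-2.0204) - 14 = 14.3268
Step 2: Evaluate g(x).
g(-2.0204) = 7*-2.0204 - 10 = -24.1428
Step 3: Compute Lagrangian.
L = 14.3268 + 4*-24.1428 = -82.2444


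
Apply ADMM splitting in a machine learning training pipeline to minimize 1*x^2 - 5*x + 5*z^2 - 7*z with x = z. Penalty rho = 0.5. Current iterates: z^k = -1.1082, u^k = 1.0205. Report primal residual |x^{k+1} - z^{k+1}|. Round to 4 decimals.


ADMM iteration with rho = 0.5, z^k = -1.1082, u^k = 1.0205
Step 1: x-update.
Minimize 1*x^2 - 5*x + (0.5/2)*(x + 1.1082 + 1.0205)^2
FOC: (2*1 + 0.5)*x = 5 + 0.5*(-1.1082 - 1.0205)
x^{k+1} = 1.5743
Step 2: z-update.
Minimize 5*z^2 - 7*z + (0.5/2)*(1.5743 - z + 1.0205)^2
FOC: (2*5 + 0.5)*z = 7 + 0.5*(1.5743 + 1.0205)
z^{k+1} = 0.7902
Step 3: u-update.
u^{k+1} = 1.0205 + 1.5743 - 0.7902 = 1.8045
Step 4: Primal residual = |1.5743 - 0.7902| = 0.784


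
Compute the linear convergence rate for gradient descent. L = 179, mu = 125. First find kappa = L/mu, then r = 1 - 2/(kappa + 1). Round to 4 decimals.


Step 1: Compute the condition number.
kappa = L/mu = 179/125 = 1.432
Step 2: Compute the convergence rate.
r = 1 - 2/(kappa + 1) = 1 - 2*mu/(L + mu) = (L - mu)/(L + mu) = 54/304 = 0.1776


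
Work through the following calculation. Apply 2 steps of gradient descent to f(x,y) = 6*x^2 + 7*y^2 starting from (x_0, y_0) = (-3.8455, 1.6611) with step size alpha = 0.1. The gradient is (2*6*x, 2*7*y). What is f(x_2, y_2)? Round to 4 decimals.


Gradient descent on f(x,y) = 6*x^2 + 7*y^2.
Starting point: (-3.8455, 1.6611), alpha = 0.1
Step 1: grad_x = 2*6*-3.8455 = -46.146, grad_y = 2*7*1.6611 = 23.2554
  x_1 = -3.8455 - 0.1*-46.146 = 0.7691
  y_1 = 1.6611 - 0.1*23.2554 = -0.6644
Step 2: grad_x = 2*6*0.7691 = 9.2292, grad_y = 2*7*-0.6644 = -9.3022
  x_2 = 0.7691 - 0.1*9.2292 = -0.1538
  y_2 = -0.6644 - 0.1*-9.3022 = 0.2658
f(-0.1538, 0.2658) = 6*(-0.1538)^2 + 7*0.2658^2 = 0.6364


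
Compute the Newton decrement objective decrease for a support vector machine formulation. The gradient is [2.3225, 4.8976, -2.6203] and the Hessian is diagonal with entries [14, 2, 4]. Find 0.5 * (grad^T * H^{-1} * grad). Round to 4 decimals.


Step 1: H is diagonal, so H^(-1) * g = [0.1659, 2.4488, -0.6551].
Step 2: g^T H^(-1) g = sum_i g_i^2 / H_ii
  = (2.3225)^2/14 + (4.8976)^2/2 + (-2.6203)^2/4
  = 0.3853 + 11.9932 + 1.7165 = 14.095
Step 3: Objective decrease = 0.5 * g^T H^(-1) g = 7.0475


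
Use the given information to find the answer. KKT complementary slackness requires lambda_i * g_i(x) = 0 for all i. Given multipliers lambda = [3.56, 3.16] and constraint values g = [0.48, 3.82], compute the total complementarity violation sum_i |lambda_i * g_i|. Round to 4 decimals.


KKT complementary slackness check:
lambda_1 * g_1 = 3.56 * 0.48 = 1.7088
lambda_2 * g_2 = 3.16 * 3.82 = 12.0712
Total violation = 1.7088 + 12.0712 = 13.78


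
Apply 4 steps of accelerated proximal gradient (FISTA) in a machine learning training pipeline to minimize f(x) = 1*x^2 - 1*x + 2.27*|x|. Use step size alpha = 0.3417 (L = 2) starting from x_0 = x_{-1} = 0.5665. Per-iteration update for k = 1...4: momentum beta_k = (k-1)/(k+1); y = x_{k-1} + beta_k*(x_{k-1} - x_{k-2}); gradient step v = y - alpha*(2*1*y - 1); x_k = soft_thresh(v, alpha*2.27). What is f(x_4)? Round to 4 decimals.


FISTA on f(x) = 1*x^2 - 1*x + 2.27*|x|
L = 2, alpha = 0.3417
Iteration 1: beta = 0.0, y = 0.5665 + 0.0*(0.5665 - 0.5665) = 0.5665
  grad(y) = 0.133, v = y - alpha*grad = 0.5211
  prox(v) = soft_thresh(0.5211, 0.7757) = 0.0
Iteration 2: beta = 0.3333, y = 0.0 + 0.3333*(0.0 - 0.5665) = -0.1888
  grad(y) = -1.3777, v = y - alpha*grad = 0.2819
  prox(v) = soft_thresh(0.2819, 0.7757) = 0.0
Iteration 3: beta = 0.5, y = 0.0 + 0.5*(0.0 - 0.0) = 0.0
  grad(y) = -1.0, v = y - alpha*grad = 0.3417
  prox(v) = soft_thresh(0.3417, 0.7757) = 0.0
Iteration 4: beta = 0.6, y = 0.0 + 0.6*(0.0 - 0.0) = 0.0
  grad(y) = -1.0, v = y - alpha*grad = 0.3417
  prox(v) = soft_thresh(0.3417, 0.7757) = 0.0
f(x_4) = 1*0.0^2 - 1*0.0 + 2.27*|0.0| = 0.0


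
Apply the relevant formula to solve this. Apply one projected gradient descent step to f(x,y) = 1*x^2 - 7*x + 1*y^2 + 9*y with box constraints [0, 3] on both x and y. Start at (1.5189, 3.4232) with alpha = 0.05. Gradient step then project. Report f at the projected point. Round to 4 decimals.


Step 1: Compute gradient at (1.5189, 3.4232).
grad_x = 2*1*1.5189 - 7 = -3.9622
grad_y = 2*1*3.4232 + 9 = 15.8464
Step 2: Gradient step.
x_raw = 1.5189 - 0.05*-3.9622 = 1.717
y_raw = 3.4232 - 0.05*15.8464 = 2.6309
Step 3: Project onto [0, 3].
x_proj = clip(1.717) = 1.717
y_proj = clip(2.6309) = 2.6309
Step 4: Evaluate f.
f(1.717, 2.6309) = 21.5285


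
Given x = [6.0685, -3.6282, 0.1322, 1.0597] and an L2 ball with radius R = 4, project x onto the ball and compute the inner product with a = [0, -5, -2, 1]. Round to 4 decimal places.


Step 1: Compute ||x|| (intermediates to 6 decimals).
||x|| = sqrt(6.0685^2 + (-3.6282)^2 + 0.1322^2 + 1.0597^2) = 7.150592
Step 2: Project.
Since ||x|| > R, scale = R/||x|| = 4/7.150592 = 0.559394, proj(x) = scale * x
proj(x) = [3.394682, -2.029593, 0.073952, 0.59279]
Step 3: Dot product.
a^T * proj(x) = 0*3.394682 - 5*(-2.029593) - 2*0.073952 + 1*0.59279 = 10.5929


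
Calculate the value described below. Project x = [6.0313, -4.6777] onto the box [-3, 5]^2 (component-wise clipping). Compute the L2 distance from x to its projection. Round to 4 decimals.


Project each component onto [-3, 5].
clip(6.0313) = 5.0, clip(-4.6777) = -3.0
Projection = [5.0, -3.0]
Squared diffs: [1.0636, 2.8147]
Distance = sqrt(3.8783) = 1.9693


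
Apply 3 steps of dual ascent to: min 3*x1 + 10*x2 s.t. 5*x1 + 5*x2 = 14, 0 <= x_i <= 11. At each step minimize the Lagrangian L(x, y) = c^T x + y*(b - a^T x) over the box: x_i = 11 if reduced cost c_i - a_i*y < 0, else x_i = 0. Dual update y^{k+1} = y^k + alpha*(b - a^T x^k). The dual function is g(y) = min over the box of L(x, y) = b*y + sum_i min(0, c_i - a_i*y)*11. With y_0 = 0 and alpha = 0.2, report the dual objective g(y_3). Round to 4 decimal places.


Dual ascent for LP: min 3*x1 + 10*x2, 5*x1 + 5*x2 = 14, 0 <= x_i <= 11
Step 1: y^k = 0.0, reduced costs: (3.0, 10.0)
  x^k = (0.0, 0.0), subgradient = b - a^T x = 14.0
  y^{k+1} = 0.0 + 0.2*14.0 = 2.8
Step 2: y^k = 2.8, reduced costs: (-11.0, -4.0)
  x^k = (11.0, 11.0), subgradient = b - a^T x = -96.0
  y^{k+1} = 2.8 + 0.2*-96.0 = -16.4
Step 3: y^k = -16.4, reduced costs: (85.0, 92.0)
  x^k = (0.0, 0.0), subgradient = b - a^T x = 14.0
  y^{k+1} = -16.4 + 0.2*14.0 = -13.6
Dual objective at y_3 = -13.6: reduced costs (71.0, 78.0), box minimizer x = (0.0, 0.0)
g(y_3) = b*y + (c1 - a1*y)*x1 + (c2 - a2*y)*x2 = 14*(-13.6) + 71.0*0.0 + 78.0*0.0 = -190.4 + 0.0 + 0.0 = -190.4


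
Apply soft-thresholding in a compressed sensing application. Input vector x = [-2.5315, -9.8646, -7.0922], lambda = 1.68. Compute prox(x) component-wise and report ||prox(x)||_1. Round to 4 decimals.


Soft-thresholding with lambda = 1.68:
prox(-2.5315) = sign(-2.5315)*max(|-2.5315| - 1.68, 0) = -0.8515
prox(-9.8646) = sign(-9.8646)*max(|-9.8646| - 1.68, 0) = -8.1846
prox(-7.0922) = sign(-7.0922)*max(|-7.0922| - 1.68, 0) = -5.4122
prox(x) = [-0.8515, -8.1846, -5.4122]
||prox(x)||_1 = 0.8515 + 8.1846 + 5.4122 = 14.4483


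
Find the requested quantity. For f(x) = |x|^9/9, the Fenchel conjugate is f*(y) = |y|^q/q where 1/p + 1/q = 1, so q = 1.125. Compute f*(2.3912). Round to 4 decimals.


The conjugate exponent q satisfies 1/p + 1/q = 1.
p = 9, so q = 9/(9 - 1) = 1.125
|y|^q = 2.3912^1.125 = 2.6665
f*(2.3912) = 2.6665 / 1.125 = 2.3702


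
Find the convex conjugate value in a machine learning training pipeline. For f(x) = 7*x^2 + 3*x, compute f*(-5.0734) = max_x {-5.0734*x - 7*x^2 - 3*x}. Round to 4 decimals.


f*(y) = sup_x {y*x - a*x^2 - b*x} = sup_x {(y-b)*x - a*x^2}
FOC: (y - b) - 2a*x = 0 => x* = (y - b)/(2a)
x* = (-5.0734 - 3)/(2*7) = -0.5767
f*(-5.0734) = (y-b)^2/(4a) = (-5.0734 - 3)^2/(4*7)
= 65.1798/28 = 2.3278


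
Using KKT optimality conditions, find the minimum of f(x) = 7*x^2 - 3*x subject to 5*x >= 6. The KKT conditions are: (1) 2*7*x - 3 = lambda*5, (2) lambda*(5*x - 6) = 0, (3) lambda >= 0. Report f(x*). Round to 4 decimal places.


Step 1: Try lambda = 0 (constraint inactive).
x_unc = 3/(2*7) = 0.2143
Check: 5*0.2143 = 1.0715 < 6 -- violated!
Step 2: Constraint must be active: 5*x = 6
x* = 6/5 = 1.2
lambda = (2*7*1.2 - 3)/5 = 2.76
Step 3: Compute optimal value.
f(x*) = 7*1.2^2 - 3*1.2 = 6.48


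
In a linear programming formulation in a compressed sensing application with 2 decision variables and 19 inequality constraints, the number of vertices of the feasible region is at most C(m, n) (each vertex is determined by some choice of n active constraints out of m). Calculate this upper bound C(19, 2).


Each vertex corresponds to some choice of n active constraints out of m, so the number of vertices is at most C(m, n) = m! / (n!(m-n)!).
m = 19, n = 2
Numerator: 19 * 18
Denominator: 2! = 2
C(19, 2) = 171


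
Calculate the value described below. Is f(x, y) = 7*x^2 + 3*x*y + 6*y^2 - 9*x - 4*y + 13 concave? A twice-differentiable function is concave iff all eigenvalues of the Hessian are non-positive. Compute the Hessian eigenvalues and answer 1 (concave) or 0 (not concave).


The Hessian of f(x,y) = 7*x^2 + 3*x*y + 6*y^2 - 9*x - 4*y + 13 is:
H = [[14, 3], [3, 12]]
Trace = 14 + 12 = 26
Determinant = 14*12 - (3)^2 = 159
Discriminant = (26)^2 - 4*159 = 40.0
Eigenvalues: lambda_1 = 9.8377, lambda_2 = 16.1623
The function is not concave.

0


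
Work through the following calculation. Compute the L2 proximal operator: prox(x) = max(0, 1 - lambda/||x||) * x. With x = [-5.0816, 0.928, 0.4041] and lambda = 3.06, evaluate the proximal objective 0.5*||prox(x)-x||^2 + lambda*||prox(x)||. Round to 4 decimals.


Step 1: Compute ||x||.
||x|| = 5.1814
Step 2: Compute scaling factor.
scale = max(0, 1 - 3.06/5.1814) = 0.4094
Step 3: prox(x) = [-2.0806, 0.3799, 0.1655]
||prox(x)|| = 2.1214
Step 4: Proximal objective.
0.5*||prox-x||^2 = 4.6818
lambda*||prox|| = 6.4915
Total = 11.1734


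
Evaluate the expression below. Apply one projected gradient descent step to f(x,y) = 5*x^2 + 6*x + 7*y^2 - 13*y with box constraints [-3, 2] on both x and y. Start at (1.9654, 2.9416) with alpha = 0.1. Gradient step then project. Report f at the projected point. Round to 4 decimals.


Step 1: Compute gradient at (1.9654, 2.9416).
grad_x = 2*5*1.9654 + 6 = 25.654
grad_y = 2*7*2.9416 - 13 = 28.1824
Step 2: Gradient step.
x_raw = 1.9654 - 0.1*25.654 = -0.6
y_raw = 2.9416 - 0.1*28.1824 = 0.1234
Step 3: Project onto [-3, 2].
x_proj = clip(-0.6) = -0.6
y_proj = clip(0.1234) = 0.1234
Step 4: Evaluate f.
f(-0.6, 0.1234) = -3.2972


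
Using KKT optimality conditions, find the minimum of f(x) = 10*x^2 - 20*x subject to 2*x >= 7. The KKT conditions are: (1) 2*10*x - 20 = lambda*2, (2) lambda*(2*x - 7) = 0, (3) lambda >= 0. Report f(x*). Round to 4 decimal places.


Step 1: Try lambda = 0 (constraint inactive).
x_unc = 20/(2*10) = 1.0
Check: 2*1.0 = 2.0 < 7 -- violated!
Step 2: Constraint must be active: 2*x = 7
x* = 7/2 = 3.5
lambda = (2*10*3.5 - 20)/2 = 25.0
Step 3: Compute optimal value.
f(x*) = 10*3.5^2 - 20*3.5 = 52.5


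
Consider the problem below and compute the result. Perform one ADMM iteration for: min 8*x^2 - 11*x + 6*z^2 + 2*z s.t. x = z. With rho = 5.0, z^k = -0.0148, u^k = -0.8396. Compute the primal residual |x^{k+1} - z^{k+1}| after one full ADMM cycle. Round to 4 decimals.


ADMM iteration with rho = 5.0, z^k = -0.0148, u^k = -0.8396
Step 1: x-update.
Minimize 8*x^2 - 11*x + (5.0/2)*(x + 0.0148 - 0.8396)^2
FOC: (2*8 + 5.0)*x = 11 + 5.0*(-0.0148 + 0.8396)
x^{k+1} = 0.7202
Step 2: z-update.
Minimize 6*z^2 + 2*z + (5.0/2)*(0.7202 - z - 0.8396)^2
FOC: (2*6 + 5.0)*z = -2 + 5.0*(0.7202 - 0.8396)
z^{k+1} = -0.1528
Step 3: u-update.
u^{k+1} = -0.8396 + 0.7202 + 0.1528 = 0.0334
Step 4: Primal residual = |0.7202 + 0.1528| = 0.873


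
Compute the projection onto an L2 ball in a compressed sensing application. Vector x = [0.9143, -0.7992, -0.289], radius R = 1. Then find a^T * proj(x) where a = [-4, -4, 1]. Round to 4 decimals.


Step 1: Compute ||x|| (intermediates to 6 decimals).
||x|| = sqrt(0.9143^2 + (-0.7992)^2 + (-0.289)^2) = 1.248273
Step 2: Project.
Since ||x|| > R, scale = R/||x|| = 1/1.248273 = 0.801107, proj(x) = scale * x
proj(x) = [0.732452, -0.640245, -0.23152]
Step 3: Dot product.
a^T * proj(x) = -4*0.732452 - 4*(-0.640245) + 1*(-0.23152) = -0.6003


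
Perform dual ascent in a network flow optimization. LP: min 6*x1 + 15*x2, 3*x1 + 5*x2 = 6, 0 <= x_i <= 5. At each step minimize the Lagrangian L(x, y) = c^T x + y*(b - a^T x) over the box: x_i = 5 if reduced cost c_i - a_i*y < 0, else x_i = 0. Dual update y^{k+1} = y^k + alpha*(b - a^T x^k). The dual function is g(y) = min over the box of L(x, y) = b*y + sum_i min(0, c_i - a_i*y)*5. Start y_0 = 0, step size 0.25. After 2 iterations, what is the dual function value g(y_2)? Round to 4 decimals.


Dual ascent for LP: min 6*x1 + 15*x2, 3*x1 + 5*x2 = 6, 0 <= x_i <= 5
Step 1: y^k = 0.0, reduced costs: (6.0, 15.0)
  x^k = (0.0, 0.0), subgradient = b - a^T x = 6.0
  y^{k+1} = 0.0 + 0.25*6.0 = 1.5
Step 2: y^k = 1.5, reduced costs: (1.5, 7.5)
  x^k = (0.0, 0.0), subgradient = b - a^T x = 6.0
  y^{k+1} = 1.5 + 0.25*6.0 = 3.0
Dual objective at y_2 = 3.0: reduced costs (-3.0, 0.0), box minimizer x = (5.0, 0.0)
g(y_2) = b*y + (c1 - a1*y)*x1 + (c2 - a2*y)*x2 = 6*3.0 + (-3.0)*5.0 + 0.0*0.0 = 18.0 - 15.0 + 0.0 = 3.0


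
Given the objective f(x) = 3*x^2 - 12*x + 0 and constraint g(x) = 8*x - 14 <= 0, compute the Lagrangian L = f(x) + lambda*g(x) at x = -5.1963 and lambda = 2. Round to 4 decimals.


Step 1: Evaluate f(x).
f(-5.1963) = 3*(-5.1963)^2 - 12*(-5.1963) + 0 = 143.3602
Step 2: Evaluate g(x).
g(-5.1963) = 8*-5.1963 - 14 = -55.5704
Step 3: Compute Lagrangian.
L = 143.3602 + 2*-55.5704 = 32.2194


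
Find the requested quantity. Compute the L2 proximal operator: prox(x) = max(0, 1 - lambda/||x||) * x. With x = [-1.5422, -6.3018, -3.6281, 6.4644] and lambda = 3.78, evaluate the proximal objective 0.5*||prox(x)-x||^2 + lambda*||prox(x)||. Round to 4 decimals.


Step 1: Compute ||x||.
||x|| = 9.851
Step 2: Compute scaling factor.
scale = max(0, 1 - 3.78/9.851) = 0.6163
Step 3: prox(x) = [-0.9504, -3.8837, -2.2359, 3.9839]
||prox(x)|| = 6.071
Step 4: Proximal objective.
0.5*||prox-x||^2 = 7.1442
lambda*||prox|| = 22.9484
Total = 30.0927


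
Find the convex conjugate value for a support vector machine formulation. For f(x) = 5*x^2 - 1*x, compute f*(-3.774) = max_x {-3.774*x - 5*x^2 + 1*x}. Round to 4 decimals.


f*(y) = sup_x {y*x - a*x^2 - b*x} = sup_x {(y-b)*x - a*x^2}
FOC: (y - b) - 2a*x = 0 => x* = (y - b)/(2a)
x* = (-3.774 + 1)/(2*5) = -0.2774
f*(-3.774) = (y-b)^2/(4a) = (-3.774 + 1)^2/(4*5)
= 7.6951/20 = 0.3848


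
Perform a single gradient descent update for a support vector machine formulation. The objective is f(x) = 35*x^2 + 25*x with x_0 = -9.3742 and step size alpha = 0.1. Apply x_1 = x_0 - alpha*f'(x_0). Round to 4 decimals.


We compute the gradient at x_0 and apply the update.
f'(x) = 70*x + 25
f'(-9.3742) = 70*-9.3742 + 25 = -631.194
x_1 = -9.3742 - 0.1*-631.194 = 53.7452


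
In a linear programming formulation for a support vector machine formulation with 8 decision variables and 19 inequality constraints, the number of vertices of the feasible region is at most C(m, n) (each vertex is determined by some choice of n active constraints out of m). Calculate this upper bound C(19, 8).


Each vertex corresponds to some choice of n active constraints out of m, so the number of vertices is at most C(m, n) = m! / (n!(m-n)!).
m = 19, n = 8
Numerator: 19 * 18 * 17 * 16 * 15 * 14 * 13 * 12
Denominator: 8! = 40320
C(19, 8) = 75582


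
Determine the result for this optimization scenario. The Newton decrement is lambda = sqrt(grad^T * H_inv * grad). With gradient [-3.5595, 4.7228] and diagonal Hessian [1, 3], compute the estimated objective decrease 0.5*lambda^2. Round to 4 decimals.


Step 1: H is diagonal, so H^(-1) * g = [-3.5595, 1.5743].
Step 2: g^T H^(-1) g = sum_i g_i^2 / H_ii
  = (-3.5595)^2/1 + (4.7228)^2/3
  = 12.67 + 7.4349 = 20.105
Step 3: Objective decrease = 0.5 * g^T H^(-1) g = 10.0525


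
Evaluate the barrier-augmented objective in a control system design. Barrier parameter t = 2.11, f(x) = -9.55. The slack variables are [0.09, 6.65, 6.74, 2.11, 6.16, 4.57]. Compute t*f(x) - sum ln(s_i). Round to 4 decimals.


Step 1: Compute log-barrier.
ln values: [-2.4079, 1.8946, 1.9081, 0.7467, 1.8181, 1.5195]
phi = -(-2.4079 + 1.8946 + 1.9081 + 0.7467 + 1.8181 + 1.5195) = -5.479
Step 2: Compute augmented objective.
t*f(x) = 2.11*-9.55 = -20.1505
Total = -20.1505 - 5.479 = -25.6295


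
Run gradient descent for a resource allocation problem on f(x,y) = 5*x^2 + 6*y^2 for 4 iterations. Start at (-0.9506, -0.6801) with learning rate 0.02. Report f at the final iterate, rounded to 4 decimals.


Gradient descent on f(x,y) = 5*x^2 + 6*y^2.
Starting point: (-0.9506, -0.6801), alpha = 0.02
Step 1: grad_x = 2*5*-0.9506 = -9.506, grad_y = 2*6*-0.6801 = -8.1612
  x_1 = -0.9506 - 0.02*-9.506 = -0.7605
  y_1 = -0.6801 - 0.02*-8.1612 = -0.5169
Step 2: grad_x = 2*5*-0.7605 = -7.6048, grad_y = 2*6*-0.5169 = -6.2025
  x_2 = -0.7605 - 0.02*-7.6048 = -0.6084
  y_2 = -0.5169 - 0.02*-6.2025 = -0.3928
Step 3: grad_x = 2*5*-0.6084 = -6.0838, grad_y = 2*6*-0.3928 = -4.7139
  x_3 = -0.6084 - 0.02*-6.0838 = -0.4867
  y_3 = -0.3928 - 0.02*-4.7139 = -0.2985
Step 4: grad_x = 2*5*-0.4867 = -4.8671, grad_y = 2*6*-0.2985 = -3.5826
  x_4 = -0.4867 - 0.02*-4.8671 = -0.3894
  y_4 = -0.2985 - 0.02*-3.5826 = -0.2269
f(-0.3894, -0.2269) = 5*(-0.3894)^2 + 6*(-0.2269)^2 = 1.0669


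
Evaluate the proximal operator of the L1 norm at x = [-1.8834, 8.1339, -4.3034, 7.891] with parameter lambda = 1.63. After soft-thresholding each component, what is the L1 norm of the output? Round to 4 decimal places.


Soft-thresholding with lambda = 1.63:
prox(-1.8834) = sign(-1.8834)*max(|-1.8834| - 1.63, 0) = -0.2534
prox(8.1339) = sign(8.1339)*max(|8.1339| - 1.63, 0) = 6.5039
prox(-4.3034) = sign(-4.3034)*max(|-4.3034| - 1.63, 0) = -2.6734
prox(7.891) = sign(7.891)*max(|7.891| - 1.63, 0) = 6.261
prox(x) = [-0.2534, 6.5039, -2.6734, 6.261]
||prox(x)||_1 = 0.2534 + 6.5039 + 2.6734 + 6.261 = 15.6917


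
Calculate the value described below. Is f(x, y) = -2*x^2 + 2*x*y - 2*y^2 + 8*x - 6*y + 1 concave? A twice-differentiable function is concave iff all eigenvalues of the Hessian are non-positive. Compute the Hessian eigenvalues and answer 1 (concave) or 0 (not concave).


The Hessian of f(x,y) = -2*x^2 + 2*x*y - 2*y^2 + 8*x - 6*y + 1 is:
H = [[-4, 2], [2, -4]]
Trace = -4 - 4 = -8
Determinant = -4*-4 - (2)^2 = 12
Discriminant = (-8)^2 - 4*12 = 16.0
Eigenvalues: lambda_1 = -6.0, lambda_2 = -2.0
The function is concave.

1


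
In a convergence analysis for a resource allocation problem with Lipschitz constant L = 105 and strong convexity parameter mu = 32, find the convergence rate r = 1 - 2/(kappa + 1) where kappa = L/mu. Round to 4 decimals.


Step 1: Compute the condition number.
kappa = L/mu = 105/32 = 3.2813
Step 2: Compute the convergence rate.
r = 1 - 2/(kappa + 1) = 1 - 2*mu/(L + mu) = (L - mu)/(L + mu) = 73/137 = 0.5328


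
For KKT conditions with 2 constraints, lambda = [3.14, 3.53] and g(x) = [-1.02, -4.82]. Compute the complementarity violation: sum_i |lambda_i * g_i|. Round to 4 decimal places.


KKT complementary slackness check:
lambda_1 * g_1 = 3.14 * -1.02 = -3.2028
lambda_2 * g_2 = 3.53 * -4.82 = -17.0146
Total violation = 3.2028 + 17.0146 = 20.2174


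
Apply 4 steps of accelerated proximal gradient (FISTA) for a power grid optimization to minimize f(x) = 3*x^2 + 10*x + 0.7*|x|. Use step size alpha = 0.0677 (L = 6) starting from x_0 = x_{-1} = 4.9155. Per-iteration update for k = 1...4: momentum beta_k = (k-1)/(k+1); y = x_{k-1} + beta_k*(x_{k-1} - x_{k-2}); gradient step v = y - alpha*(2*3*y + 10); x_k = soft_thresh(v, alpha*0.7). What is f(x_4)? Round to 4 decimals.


FISTA on f(x) = 3*x^2 + 10*x + 0.7*|x|
L = 6, alpha = 0.0677
Iteration 1: beta = 0.0, y = 4.9155 + 0.0*(4.9155 - 4.9155) = 4.9155
  grad(y) = 39.493, v = y - alpha*grad = 2.2418
  prox(v) = soft_thresh(2.2418, 0.0474) = 2.1944
Iteration 2: beta = 0.3333, y = 2.1944 + 0.3333*(2.1944 - 4.9155) = 1.2874
  grad(y) = 17.7245, v = y - alpha*grad = 0.0875
  prox(v) = soft_thresh(0.0875, 0.0474) = 0.0401
Iteration 3: beta = 0.5, y = 0.0401 + 0.5*(0.0401 - 2.1944) = -1.0371
  grad(y) = 3.7774, v = y - alpha*grad = -1.2928
  prox(v) = soft_thresh(-1.2928, 0.0474) = -1.2454
Iteration 4: beta = 0.6, y = -1.2454 + 0.6*(-1.2454 - 0.0401) = -2.0168
  grad(y) = -2.1005, v = y - alpha*grad = -1.8745
  prox(v) = soft_thresh(-1.8745, 0.0474) = -1.8272
f(x_4) = 3*(-1.8272)^2 + 10*(-1.8272) + 0.7*|-1.8272| = -6.9771


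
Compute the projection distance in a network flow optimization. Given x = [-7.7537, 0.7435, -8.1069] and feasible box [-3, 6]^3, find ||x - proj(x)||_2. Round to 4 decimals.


Project each component onto [-3, 6].
clip(-7.7537) = -3.0, clip(0.7435) = 0.7435, clip(-8.1069) = -3.0
Projection = [-3.0, 0.7435, -3.0]
Squared diffs: [22.5977, 0.0, 26.0804]
Distance = sqrt(48.6781) = 6.977


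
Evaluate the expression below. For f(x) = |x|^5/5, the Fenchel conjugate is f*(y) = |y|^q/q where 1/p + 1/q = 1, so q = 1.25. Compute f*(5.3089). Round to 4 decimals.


The conjugate exponent q satisfies 1/p + 1/q = 1.
p = 5, so q = 5/(5 - 1) = 1.25
|y|^q = 5.3089^1.25 = 8.0585
f*(5.3089) = 8.0585 / 1.25 = 6.4468


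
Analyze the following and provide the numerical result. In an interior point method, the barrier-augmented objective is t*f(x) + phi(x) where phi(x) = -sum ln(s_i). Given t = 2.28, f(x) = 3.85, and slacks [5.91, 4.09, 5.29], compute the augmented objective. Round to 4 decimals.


Step 1: Compute log-barrier.
ln values: [1.7766, 1.4085, 1.6658]
phi = -(1.7766 + 1.4085 + 1.6658) = -4.851
Step 2: Compute augmented objective.
t*f(x) = 2.28*3.85 = 8.778
Total = 8.778 - 4.851 = 3.927
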